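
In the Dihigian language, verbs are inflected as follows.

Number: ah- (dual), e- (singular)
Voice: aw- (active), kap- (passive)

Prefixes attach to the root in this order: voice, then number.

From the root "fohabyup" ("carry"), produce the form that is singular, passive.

Attach voice passive kap- → kapfohabyup.
Attach number singular e- → ekapfohabyup.

ekapfohabyup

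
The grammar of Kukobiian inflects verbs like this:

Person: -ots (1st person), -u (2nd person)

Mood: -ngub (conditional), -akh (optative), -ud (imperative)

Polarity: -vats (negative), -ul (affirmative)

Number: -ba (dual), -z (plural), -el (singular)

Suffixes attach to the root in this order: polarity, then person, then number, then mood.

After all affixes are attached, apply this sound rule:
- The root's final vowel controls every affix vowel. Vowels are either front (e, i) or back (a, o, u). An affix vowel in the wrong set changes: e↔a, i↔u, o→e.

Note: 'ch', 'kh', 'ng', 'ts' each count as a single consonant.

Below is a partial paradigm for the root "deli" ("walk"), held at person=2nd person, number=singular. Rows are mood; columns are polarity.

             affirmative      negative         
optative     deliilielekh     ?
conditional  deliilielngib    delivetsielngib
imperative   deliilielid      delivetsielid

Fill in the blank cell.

Attach polarity negative -vats → delivats.
Attach person 2nd person -u → delivatsu.
Attach number singular -el → delivatsuel.
Attach mood optative -akh → delivatsuelakh.
Apply vowel harmony: delivatsuelakh → delivetsielekh.

delivetsielekh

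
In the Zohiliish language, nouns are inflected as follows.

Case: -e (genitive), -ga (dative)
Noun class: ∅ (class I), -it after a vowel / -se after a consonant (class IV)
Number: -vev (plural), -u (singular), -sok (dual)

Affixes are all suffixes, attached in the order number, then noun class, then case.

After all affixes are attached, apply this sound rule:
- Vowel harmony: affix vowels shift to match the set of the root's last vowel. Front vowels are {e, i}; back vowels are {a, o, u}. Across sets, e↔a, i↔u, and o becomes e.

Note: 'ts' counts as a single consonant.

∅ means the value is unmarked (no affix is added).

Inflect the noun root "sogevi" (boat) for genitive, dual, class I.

sogeviseke

Attach number dual -sok → sogevisok.
noun class = class I: zero marking, form stays sogevisok.
Attach case genitive -e → sogevisoke.
Apply vowel harmony: sogevisoke → sogeviseke.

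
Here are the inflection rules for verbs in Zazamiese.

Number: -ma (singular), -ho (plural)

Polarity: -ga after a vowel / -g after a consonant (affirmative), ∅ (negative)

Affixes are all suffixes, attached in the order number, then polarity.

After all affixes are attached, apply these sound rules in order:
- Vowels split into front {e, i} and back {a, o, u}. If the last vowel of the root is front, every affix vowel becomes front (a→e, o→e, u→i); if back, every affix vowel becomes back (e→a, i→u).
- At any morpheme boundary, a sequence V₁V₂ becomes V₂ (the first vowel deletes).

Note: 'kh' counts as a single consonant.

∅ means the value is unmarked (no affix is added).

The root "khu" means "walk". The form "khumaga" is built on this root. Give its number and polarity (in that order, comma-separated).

Segment: khu-ma-ga.
number: -ma → singular.
polarity: -ga/g → affirmative.

singular, affirmative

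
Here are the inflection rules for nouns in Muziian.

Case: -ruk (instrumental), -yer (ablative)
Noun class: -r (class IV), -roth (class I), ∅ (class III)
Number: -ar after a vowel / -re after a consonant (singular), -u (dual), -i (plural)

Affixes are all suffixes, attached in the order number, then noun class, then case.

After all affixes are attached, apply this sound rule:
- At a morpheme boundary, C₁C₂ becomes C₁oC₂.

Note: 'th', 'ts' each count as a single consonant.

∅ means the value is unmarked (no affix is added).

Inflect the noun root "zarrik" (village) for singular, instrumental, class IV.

zarrikoreroruk

Attach number singular -re (after consonant 'k') → zarrikre.
Attach noun class class IV -r → zarrikrer.
Attach case instrumental -ruk → zarrikrerruk.
Apply epenthesis: zarrikrerruk → zarrikoreroruk.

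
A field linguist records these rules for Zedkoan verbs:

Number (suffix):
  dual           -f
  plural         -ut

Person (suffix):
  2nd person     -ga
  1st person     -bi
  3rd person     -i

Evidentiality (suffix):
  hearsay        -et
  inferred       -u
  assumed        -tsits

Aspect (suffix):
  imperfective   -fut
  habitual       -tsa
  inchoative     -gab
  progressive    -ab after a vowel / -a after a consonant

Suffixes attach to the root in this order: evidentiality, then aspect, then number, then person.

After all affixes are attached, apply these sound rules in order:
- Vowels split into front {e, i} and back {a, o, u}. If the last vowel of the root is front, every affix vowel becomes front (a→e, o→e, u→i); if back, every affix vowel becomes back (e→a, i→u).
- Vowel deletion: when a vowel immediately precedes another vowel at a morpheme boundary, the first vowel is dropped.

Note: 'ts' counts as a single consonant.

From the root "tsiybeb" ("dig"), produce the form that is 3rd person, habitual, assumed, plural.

Attach evidentiality assumed -tsits → tsiybebtsits.
Attach aspect habitual -tsa → tsiybebtsitstsa.
Attach number plural -ut → tsiybebtsitstsaut.
Attach person 3rd person -i → tsiybebtsitstsauti.
Apply vowel harmony: tsiybebtsitstsauti → tsiybebtsitstseiti.
Apply vowel deletion: tsiybebtsitstseiti → tsiybebtsitstsiti.

tsiybebtsitstsiti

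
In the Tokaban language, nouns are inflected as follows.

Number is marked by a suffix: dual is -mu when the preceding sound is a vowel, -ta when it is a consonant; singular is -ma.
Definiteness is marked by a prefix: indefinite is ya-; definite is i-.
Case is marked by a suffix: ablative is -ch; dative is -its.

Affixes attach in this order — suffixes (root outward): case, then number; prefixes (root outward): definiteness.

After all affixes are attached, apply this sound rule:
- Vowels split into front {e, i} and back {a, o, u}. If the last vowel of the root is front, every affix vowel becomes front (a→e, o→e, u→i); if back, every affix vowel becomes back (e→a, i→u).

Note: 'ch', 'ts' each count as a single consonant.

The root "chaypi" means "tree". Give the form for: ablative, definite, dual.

ichaypichte

Attach case ablative -ch → chaypich.
Attach number dual -ta (after consonant 'ch') → chaypichta.
Attach definiteness definite i- → ichaypichta.
Apply vowel harmony: ichaypichta → ichaypichte.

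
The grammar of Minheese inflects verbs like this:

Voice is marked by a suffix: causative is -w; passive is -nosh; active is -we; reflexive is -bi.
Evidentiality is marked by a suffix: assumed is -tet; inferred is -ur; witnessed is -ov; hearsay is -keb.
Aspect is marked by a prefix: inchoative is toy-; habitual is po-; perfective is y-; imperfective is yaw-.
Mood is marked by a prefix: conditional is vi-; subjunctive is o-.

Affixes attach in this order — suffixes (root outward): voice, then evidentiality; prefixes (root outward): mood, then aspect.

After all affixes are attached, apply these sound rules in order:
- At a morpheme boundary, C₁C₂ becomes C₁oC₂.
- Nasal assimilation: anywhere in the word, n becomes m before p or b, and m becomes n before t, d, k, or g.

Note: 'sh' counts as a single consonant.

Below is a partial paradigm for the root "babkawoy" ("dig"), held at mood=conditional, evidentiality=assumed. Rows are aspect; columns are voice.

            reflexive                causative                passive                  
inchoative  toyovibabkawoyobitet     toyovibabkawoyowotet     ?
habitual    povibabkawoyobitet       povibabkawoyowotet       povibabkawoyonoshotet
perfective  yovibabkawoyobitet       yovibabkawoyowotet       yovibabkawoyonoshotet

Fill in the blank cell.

Attach mood conditional vi- → vibabkawoy.
Attach voice passive -nosh → vibabkawoynosh.
Attach aspect inchoative toy- → toyvibabkawoynosh.
Attach evidentiality assumed -tet → toyvibabkawoynoshtet.
Apply epenthesis: toyvibabkawoynoshtet → toyovibabkawoyonoshotet.
Nasal assimilation: no change.

toyovibabkawoyonoshotet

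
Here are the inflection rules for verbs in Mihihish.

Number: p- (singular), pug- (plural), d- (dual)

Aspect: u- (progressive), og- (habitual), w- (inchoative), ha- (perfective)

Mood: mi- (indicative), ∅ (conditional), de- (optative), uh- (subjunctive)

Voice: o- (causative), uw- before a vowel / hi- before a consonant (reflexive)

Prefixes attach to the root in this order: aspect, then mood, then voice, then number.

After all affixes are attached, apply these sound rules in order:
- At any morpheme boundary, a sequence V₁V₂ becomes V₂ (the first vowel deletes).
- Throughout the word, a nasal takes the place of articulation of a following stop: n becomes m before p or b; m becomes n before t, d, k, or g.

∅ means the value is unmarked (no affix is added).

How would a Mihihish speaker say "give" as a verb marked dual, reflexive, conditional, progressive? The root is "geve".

duwugeve

Attach aspect progressive u- → ugeve.
mood = conditional: zero marking, form stays ugeve.
Attach voice reflexive uw- (before vowel 'u') → uwugeve.
Attach number dual d- → duwugeve.
Vowel deletion: no change.
Nasal assimilation: no change.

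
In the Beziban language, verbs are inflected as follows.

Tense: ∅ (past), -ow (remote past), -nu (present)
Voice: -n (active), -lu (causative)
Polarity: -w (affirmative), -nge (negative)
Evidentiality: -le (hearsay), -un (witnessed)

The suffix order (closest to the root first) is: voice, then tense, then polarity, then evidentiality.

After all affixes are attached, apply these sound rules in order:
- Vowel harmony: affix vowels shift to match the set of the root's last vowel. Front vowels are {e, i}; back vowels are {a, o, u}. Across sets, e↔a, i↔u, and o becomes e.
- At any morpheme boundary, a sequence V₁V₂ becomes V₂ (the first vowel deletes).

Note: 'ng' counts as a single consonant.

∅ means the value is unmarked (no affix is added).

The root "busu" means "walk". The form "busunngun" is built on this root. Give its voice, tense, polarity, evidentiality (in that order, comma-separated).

Segment: busu-n-nge-un.
voice: -n → active.
tense: ∅ → past.
polarity: -nge → negative.
evidentiality: -un → witnessed.

active, past, negative, witnessed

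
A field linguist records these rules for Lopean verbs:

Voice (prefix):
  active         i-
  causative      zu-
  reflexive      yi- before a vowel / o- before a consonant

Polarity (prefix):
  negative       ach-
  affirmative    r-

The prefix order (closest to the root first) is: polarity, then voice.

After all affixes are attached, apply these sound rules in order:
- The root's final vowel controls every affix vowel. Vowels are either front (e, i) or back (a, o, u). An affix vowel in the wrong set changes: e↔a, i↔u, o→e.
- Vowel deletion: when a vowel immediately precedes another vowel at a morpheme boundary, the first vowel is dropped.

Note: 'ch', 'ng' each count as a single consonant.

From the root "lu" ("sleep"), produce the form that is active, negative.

Attach polarity negative ach- → achlu.
Attach voice active i- → iachlu.
Apply vowel harmony: iachlu → uachlu.
Apply vowel deletion: uachlu → achlu.

achlu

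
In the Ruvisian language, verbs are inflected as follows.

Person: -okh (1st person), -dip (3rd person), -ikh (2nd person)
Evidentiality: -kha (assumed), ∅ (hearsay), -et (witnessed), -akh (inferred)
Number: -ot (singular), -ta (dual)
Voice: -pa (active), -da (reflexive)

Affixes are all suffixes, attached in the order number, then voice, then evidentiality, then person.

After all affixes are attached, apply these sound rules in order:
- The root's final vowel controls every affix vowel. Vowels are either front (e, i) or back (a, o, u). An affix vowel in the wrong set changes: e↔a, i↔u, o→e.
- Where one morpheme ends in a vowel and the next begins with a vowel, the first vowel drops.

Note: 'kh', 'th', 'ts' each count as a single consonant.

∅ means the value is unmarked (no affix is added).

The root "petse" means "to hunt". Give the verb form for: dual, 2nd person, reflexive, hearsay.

petsetedikh

Attach number dual -ta → petseta.
Attach voice reflexive -da → petsetada.
evidentiality = hearsay: zero marking, form stays petsetada.
Attach person 2nd person -ikh → petsetadaikh.
Apply vowel harmony: petsetadaikh → petsetedeikh.
Apply vowel deletion: petsetedeikh → petsetedikh.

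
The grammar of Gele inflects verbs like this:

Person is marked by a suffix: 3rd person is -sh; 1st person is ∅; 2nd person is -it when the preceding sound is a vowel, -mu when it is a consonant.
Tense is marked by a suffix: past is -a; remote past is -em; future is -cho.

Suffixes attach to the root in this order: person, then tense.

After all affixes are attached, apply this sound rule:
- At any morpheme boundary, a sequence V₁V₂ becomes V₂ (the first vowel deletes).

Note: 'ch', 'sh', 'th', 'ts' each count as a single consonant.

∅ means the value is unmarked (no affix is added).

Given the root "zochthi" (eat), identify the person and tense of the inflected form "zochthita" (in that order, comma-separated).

Segment: zochthi-it-a.
person: -it/mu → 2nd person.
tense: -a → past.

2nd person, past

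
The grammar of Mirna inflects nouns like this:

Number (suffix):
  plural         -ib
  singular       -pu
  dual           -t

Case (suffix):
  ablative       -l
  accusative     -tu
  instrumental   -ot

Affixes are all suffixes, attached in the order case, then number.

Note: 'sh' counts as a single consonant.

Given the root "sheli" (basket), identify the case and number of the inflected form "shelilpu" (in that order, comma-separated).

ablative, singular

Segment: sheli-l-pu.
case: -l → ablative.
number: -pu → singular.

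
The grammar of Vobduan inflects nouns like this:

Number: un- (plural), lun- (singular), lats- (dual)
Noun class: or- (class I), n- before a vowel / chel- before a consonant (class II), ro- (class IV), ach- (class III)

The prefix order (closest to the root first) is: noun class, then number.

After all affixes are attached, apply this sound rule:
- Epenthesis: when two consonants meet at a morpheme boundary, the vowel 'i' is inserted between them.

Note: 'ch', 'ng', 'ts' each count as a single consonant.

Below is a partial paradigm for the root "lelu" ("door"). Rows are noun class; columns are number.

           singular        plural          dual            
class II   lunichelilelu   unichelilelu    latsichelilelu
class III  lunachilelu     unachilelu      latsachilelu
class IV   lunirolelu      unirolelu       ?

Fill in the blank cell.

Attach noun class class IV ro- → rolelu.
Attach number dual lats- → latsrolelu.
Apply epenthesis: latsrolelu → latsirolelu.

latsirolelu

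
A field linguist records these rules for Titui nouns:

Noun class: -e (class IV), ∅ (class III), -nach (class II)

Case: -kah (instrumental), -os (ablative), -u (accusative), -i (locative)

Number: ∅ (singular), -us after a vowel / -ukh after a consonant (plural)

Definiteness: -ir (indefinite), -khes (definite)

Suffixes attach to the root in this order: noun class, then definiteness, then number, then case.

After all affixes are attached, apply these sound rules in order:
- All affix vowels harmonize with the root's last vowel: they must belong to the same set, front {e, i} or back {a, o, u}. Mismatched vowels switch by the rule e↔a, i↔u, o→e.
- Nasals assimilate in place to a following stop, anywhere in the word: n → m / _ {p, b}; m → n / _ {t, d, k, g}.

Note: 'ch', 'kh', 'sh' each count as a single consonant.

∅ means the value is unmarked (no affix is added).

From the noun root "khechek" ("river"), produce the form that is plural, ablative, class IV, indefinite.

khechekeirikhes

Attach noun class class IV -e → khecheke.
Attach definiteness indefinite -ir → khechekeir.
Attach number plural -ukh (after consonant 'r') → khechekeirukh.
Attach case ablative -os → khechekeirukhos.
Apply vowel harmony: khechekeirukhos → khechekeirikhes.
Nasal assimilation: no change.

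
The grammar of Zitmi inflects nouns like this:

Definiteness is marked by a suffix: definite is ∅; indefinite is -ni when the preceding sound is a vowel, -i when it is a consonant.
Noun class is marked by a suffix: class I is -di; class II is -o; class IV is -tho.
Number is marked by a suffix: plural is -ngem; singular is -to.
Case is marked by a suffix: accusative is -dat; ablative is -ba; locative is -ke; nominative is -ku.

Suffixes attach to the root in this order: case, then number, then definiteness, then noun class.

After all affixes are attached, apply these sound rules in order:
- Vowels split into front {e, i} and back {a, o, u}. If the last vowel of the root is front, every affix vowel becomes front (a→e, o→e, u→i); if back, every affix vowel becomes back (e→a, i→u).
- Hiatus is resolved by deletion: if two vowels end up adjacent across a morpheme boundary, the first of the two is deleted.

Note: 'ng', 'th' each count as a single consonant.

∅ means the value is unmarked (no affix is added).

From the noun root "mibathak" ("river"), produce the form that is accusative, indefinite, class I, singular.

mibathakdattonudu

Attach case accusative -dat → mibathakdat.
Attach number singular -to → mibathakdatto.
Attach definiteness indefinite -ni (after vowel 'o') → mibathakdattoni.
Attach noun class class I -di → mibathakdattonidi.
Apply vowel harmony: mibathakdattonidi → mibathakdattonudu.
Vowel deletion: no change.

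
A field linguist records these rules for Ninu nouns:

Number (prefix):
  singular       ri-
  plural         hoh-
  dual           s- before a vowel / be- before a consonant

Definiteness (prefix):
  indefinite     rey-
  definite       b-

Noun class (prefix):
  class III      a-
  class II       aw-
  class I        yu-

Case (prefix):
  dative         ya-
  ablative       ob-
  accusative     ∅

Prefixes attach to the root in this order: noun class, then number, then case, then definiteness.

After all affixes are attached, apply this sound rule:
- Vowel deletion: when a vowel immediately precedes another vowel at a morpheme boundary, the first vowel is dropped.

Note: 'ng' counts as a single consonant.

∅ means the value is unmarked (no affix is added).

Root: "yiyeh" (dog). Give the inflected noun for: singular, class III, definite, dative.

Attach noun class class III a- → ayiyeh.
Attach number singular ri- → riayiyeh.
Attach case dative ya- → yariayiyeh.
Attach definiteness definite b- → byariayiyeh.
Apply vowel deletion: byariayiyeh → byarayiyeh.

byarayiyeh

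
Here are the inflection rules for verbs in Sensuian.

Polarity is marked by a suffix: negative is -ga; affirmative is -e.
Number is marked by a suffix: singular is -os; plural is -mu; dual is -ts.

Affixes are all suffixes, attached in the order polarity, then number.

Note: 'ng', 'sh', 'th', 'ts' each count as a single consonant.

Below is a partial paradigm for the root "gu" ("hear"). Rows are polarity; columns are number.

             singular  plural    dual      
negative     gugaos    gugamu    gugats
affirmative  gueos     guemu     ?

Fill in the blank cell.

guets

Attach polarity affirmative -e → gue.
Attach number dual -ts → guets.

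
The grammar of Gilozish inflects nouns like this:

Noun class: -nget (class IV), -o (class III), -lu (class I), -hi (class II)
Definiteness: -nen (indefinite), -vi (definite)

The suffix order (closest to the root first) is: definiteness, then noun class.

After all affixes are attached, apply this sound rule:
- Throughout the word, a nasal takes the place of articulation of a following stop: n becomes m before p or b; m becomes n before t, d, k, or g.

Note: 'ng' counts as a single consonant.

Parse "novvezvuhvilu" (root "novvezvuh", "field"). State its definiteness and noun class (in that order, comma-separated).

definite, class I

Segment: novvezvuh-vi-lu.
definiteness: -vi → definite.
noun class: -lu → class I.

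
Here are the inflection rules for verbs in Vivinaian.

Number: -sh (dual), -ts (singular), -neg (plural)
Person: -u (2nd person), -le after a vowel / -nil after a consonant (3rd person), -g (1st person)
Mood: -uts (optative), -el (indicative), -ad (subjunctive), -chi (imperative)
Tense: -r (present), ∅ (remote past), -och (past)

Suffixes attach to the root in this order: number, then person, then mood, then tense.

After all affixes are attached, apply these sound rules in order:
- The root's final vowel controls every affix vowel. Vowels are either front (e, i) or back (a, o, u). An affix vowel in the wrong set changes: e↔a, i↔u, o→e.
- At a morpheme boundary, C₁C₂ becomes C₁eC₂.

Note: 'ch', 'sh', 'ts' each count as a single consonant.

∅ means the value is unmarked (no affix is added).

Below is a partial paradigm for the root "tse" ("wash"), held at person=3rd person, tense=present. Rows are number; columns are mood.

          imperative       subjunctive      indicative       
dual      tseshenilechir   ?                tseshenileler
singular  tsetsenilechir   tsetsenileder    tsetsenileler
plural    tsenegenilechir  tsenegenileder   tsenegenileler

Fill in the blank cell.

tseshenileder

Attach number dual -sh → tsesh.
Attach person 3rd person -nil (after consonant 'sh') → tseshnil.
Attach mood subjunctive -ad → tseshnilad.
Attach tense present -r → tseshniladr.
Apply vowel harmony: tseshniladr → tseshniledr.
Apply epenthesis: tseshniledr → tseshenileder.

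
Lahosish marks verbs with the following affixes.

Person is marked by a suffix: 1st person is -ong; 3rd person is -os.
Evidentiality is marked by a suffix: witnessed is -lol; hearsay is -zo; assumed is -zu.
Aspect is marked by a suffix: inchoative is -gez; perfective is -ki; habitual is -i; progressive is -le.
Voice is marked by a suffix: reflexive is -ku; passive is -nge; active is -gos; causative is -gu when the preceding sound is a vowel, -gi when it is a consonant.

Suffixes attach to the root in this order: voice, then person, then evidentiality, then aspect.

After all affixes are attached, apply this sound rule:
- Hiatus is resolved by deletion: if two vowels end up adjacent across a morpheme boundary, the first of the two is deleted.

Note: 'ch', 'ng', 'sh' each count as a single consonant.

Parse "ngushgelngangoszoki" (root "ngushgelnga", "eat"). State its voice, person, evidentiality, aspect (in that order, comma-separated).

Segment: ngushgelnga-nge-os-zo-ki.
voice: -nge → passive.
person: -os → 3rd person.
evidentiality: -zo → hearsay.
aspect: -ki → perfective.

passive, 3rd person, hearsay, perfective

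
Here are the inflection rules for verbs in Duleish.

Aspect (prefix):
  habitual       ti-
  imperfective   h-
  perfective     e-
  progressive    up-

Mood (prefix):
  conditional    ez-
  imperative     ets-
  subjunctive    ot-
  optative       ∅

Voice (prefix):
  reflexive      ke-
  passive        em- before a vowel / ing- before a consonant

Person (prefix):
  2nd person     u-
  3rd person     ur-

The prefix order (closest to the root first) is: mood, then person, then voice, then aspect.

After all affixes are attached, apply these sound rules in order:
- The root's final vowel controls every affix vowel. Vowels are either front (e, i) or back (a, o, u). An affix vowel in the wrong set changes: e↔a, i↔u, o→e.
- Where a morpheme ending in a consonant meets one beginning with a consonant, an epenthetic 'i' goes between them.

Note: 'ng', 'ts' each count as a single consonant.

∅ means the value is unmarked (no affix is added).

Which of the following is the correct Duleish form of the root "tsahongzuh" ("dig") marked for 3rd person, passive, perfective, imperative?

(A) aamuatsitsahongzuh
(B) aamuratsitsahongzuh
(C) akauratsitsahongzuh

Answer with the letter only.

Attach mood imperative ets- → etstsahongzuh.
Attach person 3rd person ur- → uretstsahongzuh.
Attach voice passive em- (before vowel 'u') → emuretstsahongzuh.
Attach aspect perfective e- → eemuretstsahongzuh.
Apply vowel harmony: eemuretstsahongzuh → aamuratstsahongzuh.
Apply epenthesis: aamuratstsahongzuh → aamuratsitsahongzuh.
So the correct form is aamuratsitsahongzuh, option (B).
(C) akauratsitsahongzuh is wrong: it uses reflexive instead of passive for voice.
(A) aamuatsitsahongzuh is wrong: it uses 2nd person instead of 3rd person for person.

B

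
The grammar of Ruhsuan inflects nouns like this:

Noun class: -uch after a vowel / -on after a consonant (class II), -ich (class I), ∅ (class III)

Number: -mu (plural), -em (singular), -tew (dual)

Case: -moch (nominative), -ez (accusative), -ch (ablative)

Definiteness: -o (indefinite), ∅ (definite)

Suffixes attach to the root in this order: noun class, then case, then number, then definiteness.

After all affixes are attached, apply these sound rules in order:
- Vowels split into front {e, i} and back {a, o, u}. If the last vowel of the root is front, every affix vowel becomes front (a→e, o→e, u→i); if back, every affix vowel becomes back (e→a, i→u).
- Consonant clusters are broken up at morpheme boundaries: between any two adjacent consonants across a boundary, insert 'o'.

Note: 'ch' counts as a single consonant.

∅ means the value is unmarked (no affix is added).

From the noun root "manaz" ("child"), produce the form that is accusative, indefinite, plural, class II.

manazonazomuo

Attach noun class class II -on (after consonant 'z') → manazon.
Attach case accusative -ez → manazonez.
Attach number plural -mu → manazonezmu.
Attach definiteness indefinite -o → manazonezmuo.
Apply vowel harmony: manazonezmuo → manazonazmuo.
Apply epenthesis: manazonazmuo → manazonazomuo.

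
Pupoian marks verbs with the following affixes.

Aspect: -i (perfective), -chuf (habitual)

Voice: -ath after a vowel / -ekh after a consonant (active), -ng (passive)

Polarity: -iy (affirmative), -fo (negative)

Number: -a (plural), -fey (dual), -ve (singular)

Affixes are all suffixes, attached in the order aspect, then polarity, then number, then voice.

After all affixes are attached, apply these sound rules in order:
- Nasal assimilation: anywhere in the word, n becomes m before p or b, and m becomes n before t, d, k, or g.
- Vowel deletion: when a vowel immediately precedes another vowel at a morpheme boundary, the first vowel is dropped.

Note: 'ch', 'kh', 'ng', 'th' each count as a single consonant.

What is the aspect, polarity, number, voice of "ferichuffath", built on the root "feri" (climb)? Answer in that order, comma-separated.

habitual, negative, plural, active

Segment: feri-chuf-fo-a-ath.
aspect: -chuf → habitual.
polarity: -fo → negative.
number: -a → plural.
voice: -ath/ekh → active.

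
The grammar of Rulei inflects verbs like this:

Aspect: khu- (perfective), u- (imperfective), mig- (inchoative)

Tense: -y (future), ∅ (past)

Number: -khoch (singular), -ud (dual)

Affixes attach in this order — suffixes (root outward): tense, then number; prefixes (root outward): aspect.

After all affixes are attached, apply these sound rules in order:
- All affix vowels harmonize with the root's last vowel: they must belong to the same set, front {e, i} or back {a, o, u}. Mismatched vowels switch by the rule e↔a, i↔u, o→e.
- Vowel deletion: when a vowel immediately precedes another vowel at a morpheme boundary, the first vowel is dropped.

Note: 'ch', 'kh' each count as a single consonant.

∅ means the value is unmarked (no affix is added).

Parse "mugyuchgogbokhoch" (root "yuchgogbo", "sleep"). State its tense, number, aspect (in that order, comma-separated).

Segment: mig-yuchgogbo-khoch.
tense: ∅ → past.
number: -khoch → singular.
aspect: mig- → inchoative.

past, singular, inchoative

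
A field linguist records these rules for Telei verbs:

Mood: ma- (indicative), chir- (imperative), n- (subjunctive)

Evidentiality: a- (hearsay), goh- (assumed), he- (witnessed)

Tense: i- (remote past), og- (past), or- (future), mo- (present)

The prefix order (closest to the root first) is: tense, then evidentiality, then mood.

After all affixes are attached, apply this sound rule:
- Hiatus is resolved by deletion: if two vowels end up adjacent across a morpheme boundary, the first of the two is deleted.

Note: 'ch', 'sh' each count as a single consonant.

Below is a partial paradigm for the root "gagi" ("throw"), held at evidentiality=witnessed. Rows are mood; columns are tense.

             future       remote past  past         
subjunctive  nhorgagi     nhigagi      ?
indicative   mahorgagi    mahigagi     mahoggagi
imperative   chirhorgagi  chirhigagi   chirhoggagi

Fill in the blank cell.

nhoggagi

Attach tense past og- → oggagi.
Attach evidentiality witnessed he- → heoggagi.
Attach mood subjunctive n- → nheoggagi.
Apply vowel deletion: nheoggagi → nhoggagi.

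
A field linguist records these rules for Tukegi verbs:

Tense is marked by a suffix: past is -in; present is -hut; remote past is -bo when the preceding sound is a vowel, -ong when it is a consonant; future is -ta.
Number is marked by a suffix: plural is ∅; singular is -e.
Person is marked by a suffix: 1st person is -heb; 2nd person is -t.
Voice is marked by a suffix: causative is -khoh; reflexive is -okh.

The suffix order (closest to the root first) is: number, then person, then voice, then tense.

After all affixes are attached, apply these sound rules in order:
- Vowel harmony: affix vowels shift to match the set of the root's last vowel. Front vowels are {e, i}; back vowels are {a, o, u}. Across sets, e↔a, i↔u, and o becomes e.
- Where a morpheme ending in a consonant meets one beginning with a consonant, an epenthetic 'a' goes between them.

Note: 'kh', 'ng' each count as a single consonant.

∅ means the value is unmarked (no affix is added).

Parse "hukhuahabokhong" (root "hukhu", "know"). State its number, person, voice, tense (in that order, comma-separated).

Segment: hukhu-e-heb-okh-ong.
number: -e → singular.
person: -heb → 1st person.
voice: -okh → reflexive.
tense: -bo/ong → remote past.

singular, 1st person, reflexive, remote past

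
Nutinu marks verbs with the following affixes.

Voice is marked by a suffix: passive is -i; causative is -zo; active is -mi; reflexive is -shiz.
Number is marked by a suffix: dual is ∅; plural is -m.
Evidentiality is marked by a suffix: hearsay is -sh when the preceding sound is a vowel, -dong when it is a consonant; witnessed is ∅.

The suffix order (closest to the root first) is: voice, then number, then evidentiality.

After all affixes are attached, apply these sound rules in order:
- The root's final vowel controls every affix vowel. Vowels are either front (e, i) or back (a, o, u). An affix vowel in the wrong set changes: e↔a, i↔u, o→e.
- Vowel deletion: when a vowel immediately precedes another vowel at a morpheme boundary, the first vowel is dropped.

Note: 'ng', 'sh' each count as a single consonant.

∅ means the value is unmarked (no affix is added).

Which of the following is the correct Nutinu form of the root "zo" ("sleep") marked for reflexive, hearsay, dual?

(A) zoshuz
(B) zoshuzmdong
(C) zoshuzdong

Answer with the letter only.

C

Attach voice reflexive -shiz → zoshiz.
number = dual: zero marking, form stays zoshiz.
Attach evidentiality hearsay -dong (after consonant 'z') → zoshizdong.
Apply vowel harmony: zoshizdong → zoshuzdong.
Vowel deletion: no change.
So the correct form is zoshuzdong, option (C).
(B) zoshuzmdong is wrong: it uses plural instead of dual for number.
(A) zoshuz is wrong: it uses witnessed instead of hearsay for evidentiality.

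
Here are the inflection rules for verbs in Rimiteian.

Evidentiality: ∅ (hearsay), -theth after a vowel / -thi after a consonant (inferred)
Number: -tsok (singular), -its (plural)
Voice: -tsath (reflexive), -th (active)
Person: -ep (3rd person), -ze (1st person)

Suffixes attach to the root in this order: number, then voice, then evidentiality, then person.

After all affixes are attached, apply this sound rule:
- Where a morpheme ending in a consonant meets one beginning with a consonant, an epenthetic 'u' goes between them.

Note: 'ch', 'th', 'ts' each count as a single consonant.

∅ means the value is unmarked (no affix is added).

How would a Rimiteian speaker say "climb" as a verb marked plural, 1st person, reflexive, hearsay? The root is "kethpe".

Attach number plural -its → kethpeits.
Attach voice reflexive -tsath → kethpeitstsath.
evidentiality = hearsay: zero marking, form stays kethpeitstsath.
Attach person 1st person -ze → kethpeitstsathze.
Apply epenthesis: kethpeitstsathze → kethpeitsutsathuze.

kethpeitsutsathuze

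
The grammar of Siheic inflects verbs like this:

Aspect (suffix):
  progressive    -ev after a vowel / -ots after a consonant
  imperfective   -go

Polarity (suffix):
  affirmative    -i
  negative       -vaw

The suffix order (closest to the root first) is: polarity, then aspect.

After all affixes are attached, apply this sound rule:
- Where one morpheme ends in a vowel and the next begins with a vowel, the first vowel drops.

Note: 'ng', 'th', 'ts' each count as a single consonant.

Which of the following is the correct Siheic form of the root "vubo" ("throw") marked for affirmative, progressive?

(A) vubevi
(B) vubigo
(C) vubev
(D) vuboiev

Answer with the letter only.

Attach polarity affirmative -i → vuboi.
Attach aspect progressive -ev (after vowel 'i') → vuboiev.
Apply vowel deletion: vuboiev → vubev.
So the correct form is vubev, option (C).
(B) vubigo is wrong: it uses imperfective instead of progressive for aspect.
(D) vuboiev is wrong: it fails to apply the sound rule(s).
(A) vubevi is wrong: it has the affixes in the wrong order.

C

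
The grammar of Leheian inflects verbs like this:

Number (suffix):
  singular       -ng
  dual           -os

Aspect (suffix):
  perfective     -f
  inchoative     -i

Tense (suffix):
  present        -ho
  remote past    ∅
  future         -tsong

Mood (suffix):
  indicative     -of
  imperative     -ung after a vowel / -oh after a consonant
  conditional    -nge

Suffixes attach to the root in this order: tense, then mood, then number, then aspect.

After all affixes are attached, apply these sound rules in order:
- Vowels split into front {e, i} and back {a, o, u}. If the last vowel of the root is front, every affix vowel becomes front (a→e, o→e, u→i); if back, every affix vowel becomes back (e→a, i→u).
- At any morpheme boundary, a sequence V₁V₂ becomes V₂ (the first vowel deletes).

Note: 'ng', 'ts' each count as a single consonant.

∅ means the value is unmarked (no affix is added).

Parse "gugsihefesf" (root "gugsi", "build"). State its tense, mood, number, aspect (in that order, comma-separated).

Segment: gugsi-ho-of-os-f.
tense: -ho → present.
mood: -of → indicative.
number: -os → dual.
aspect: -f → perfective.

present, indicative, dual, perfective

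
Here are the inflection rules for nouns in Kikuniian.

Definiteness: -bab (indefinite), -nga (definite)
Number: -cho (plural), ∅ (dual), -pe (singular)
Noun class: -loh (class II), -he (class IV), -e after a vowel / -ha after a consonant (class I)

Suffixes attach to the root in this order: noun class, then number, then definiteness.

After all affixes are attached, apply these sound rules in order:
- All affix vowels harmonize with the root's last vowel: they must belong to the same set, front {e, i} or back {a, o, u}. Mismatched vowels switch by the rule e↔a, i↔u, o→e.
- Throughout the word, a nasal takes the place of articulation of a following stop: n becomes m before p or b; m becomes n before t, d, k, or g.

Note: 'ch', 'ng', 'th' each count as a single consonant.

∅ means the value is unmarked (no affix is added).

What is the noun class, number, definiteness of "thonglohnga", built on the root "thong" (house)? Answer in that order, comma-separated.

Segment: thong-loh-nga.
noun class: -loh → class II.
number: ∅ → dual.
definiteness: -nga → definite.

class II, dual, definite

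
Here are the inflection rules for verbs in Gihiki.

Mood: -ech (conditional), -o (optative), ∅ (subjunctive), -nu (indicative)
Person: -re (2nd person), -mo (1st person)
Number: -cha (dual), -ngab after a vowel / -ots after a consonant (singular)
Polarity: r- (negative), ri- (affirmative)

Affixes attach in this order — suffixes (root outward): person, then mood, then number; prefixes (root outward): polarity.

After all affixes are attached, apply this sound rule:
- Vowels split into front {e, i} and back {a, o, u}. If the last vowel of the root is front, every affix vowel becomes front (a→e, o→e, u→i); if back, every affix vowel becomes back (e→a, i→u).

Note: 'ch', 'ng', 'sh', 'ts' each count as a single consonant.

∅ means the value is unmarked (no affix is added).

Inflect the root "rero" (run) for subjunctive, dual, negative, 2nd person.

Attach person 2nd person -re → rerore.
Attach polarity negative r- → rrerore.
mood = subjunctive: zero marking, form stays rrerore.
Attach number dual -cha → rrerorecha.
Apply vowel harmony: rrerorecha → rreroracha.

rreroracha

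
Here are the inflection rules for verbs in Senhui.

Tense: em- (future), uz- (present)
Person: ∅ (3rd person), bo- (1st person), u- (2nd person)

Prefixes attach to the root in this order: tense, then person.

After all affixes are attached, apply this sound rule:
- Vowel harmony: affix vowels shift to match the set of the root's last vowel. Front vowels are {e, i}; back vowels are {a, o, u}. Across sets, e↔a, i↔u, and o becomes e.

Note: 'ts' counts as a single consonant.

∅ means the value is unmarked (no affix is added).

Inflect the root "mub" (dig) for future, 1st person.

boammub

Attach tense future em- → emmub.
Attach person 1st person bo- → boemmub.
Apply vowel harmony: boemmub → boammub.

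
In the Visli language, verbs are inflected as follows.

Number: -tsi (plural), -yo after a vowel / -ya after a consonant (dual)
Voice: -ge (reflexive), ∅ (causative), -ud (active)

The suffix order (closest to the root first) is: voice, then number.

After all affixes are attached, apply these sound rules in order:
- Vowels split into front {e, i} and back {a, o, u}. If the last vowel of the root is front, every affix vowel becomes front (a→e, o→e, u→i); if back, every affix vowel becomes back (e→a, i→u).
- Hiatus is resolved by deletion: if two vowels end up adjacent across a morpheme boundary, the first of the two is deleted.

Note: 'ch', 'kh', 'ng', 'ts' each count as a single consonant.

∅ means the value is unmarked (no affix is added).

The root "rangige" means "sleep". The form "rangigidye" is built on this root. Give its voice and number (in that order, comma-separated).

Segment: rangige-ud-ya.
voice: -ud → active.
number: -yo/ya → dual.

active, dual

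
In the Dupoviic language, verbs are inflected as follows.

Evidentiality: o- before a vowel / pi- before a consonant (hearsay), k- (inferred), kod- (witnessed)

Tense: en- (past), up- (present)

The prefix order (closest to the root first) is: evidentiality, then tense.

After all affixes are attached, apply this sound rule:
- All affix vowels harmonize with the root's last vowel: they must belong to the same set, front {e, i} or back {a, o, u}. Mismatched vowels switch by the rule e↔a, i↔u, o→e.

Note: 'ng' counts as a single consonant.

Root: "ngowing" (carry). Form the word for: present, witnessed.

ipkedngowing

Attach evidentiality witnessed kod- → kodngowing.
Attach tense present up- → upkodngowing.
Apply vowel harmony: upkodngowing → ipkedngowing.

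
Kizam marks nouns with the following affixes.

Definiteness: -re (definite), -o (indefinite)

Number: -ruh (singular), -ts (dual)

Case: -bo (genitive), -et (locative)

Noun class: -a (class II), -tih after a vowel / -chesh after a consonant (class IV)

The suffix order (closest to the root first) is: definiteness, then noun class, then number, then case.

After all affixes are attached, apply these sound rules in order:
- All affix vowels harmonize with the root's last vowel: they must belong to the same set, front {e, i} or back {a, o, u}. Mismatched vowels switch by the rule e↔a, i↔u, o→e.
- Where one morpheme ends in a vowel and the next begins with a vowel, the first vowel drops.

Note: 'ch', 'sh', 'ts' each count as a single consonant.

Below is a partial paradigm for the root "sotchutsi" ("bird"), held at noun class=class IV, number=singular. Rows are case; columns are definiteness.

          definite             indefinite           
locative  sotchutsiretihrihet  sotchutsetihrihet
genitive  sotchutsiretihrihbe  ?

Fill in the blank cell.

Attach definiteness indefinite -o → sotchutsio.
Attach noun class class IV -tih (after vowel 'o') → sotchutsiotih.
Attach number singular -ruh → sotchutsiotihruh.
Attach case genitive -bo → sotchutsiotihruhbo.
Apply vowel harmony: sotchutsiotihruhbo → sotchutsietihrihbe.
Apply vowel deletion: sotchutsietihrihbe → sotchutsetihrihbe.

sotchutsetihrihbe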